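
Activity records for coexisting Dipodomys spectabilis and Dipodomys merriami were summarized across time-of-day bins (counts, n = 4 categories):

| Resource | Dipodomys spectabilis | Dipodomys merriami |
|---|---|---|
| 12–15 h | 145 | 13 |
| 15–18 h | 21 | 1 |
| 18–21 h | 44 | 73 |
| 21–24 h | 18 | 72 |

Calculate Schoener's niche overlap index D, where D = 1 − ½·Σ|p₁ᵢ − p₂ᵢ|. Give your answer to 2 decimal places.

Proportions for Dipodomys spectabilis (n=228): 145/228=0.6360, 21/228=0.0921, 44/228=0.1930, 18/228=0.0789
Proportions for Dipodomys merriami (n=159): 13/159=0.0818, 1/159=0.0063, 73/159=0.4591, 72/159=0.4528
Σ|p₁ᵢ − p₂ᵢ| = 0.5542 + 0.0858 + 0.2661 + 0.3739 = 1.2800
D = 1 − ½ × 1.2800 = 1 − 0.64000 = 0.36000

0.36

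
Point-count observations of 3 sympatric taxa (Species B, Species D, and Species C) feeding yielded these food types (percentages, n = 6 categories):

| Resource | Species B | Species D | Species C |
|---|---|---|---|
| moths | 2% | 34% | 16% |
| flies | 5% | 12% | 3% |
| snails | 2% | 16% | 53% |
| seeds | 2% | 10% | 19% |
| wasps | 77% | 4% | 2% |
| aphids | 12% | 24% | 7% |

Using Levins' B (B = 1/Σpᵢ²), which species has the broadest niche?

Convert percentages to proportions (divide by 100).
Σp_Bᵢ² = 0.02² + 0.05² + 0.02² + 0.02² + 0.77² + 0.12² = 0.0004 + 0.0025 + 0.0004 + 0.0004 + 0.5929 + 0.0144 = 0.6110
B_B = 1 / 0.6110 = 1.6367
Σp_Dᵢ² = 0.34² + 0.12² + 0.16² + 0.10² + 0.04² + 0.24² = 0.1156 + 0.0144 + 0.0256 + 0.0100 + 0.0016 + 0.0576 = 0.2248
B_D = 1 / 0.2248 = 4.4484
Σp_Cᵢ² = 0.16² + 0.03² + 0.53² + 0.19² + 0.02² + 0.07² = 0.0256 + 0.0009 + 0.2809 + 0.0361 + 0.0004 + 0.0049 = 0.3488
B_C = 1 / 0.3488 = 2.8670
Highest B → broadest niche (most generalist): Species D (B = 4.45).

Species D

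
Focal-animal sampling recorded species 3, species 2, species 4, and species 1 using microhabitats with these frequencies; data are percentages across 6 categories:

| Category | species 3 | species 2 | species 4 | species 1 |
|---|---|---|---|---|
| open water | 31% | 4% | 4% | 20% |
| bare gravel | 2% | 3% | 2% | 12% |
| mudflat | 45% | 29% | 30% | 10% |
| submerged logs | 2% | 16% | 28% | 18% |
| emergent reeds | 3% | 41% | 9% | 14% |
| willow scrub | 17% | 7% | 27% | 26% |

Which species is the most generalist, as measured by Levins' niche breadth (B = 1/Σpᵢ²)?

Convert percentages to proportions (divide by 100).
Σp_3ᵢ² = 0.31² + 0.02² + 0.45² + 0.02² + 0.03² + 0.17² = 0.0961 + 0.0004 + 0.2025 + 0.0004 + 0.0009 + 0.0289 = 0.3292
B_3 = 1 / 0.3292 = 3.0377
Σp_2ᵢ² = 0.04² + 0.03² + 0.29² + 0.16² + 0.41² + 0.07² = 0.0016 + 0.0009 + 0.0841 + 0.0256 + 0.1681 + 0.0049 = 0.2852
B_2 = 1 / 0.2852 = 3.5063
Σp_4ᵢ² = 0.04² + 0.02² + 0.30² + 0.28² + 0.09² + 0.27² = 0.0016 + 0.0004 + 0.0900 + 0.0784 + 0.0081 + 0.0729 = 0.2514
B_4 = 1 / 0.2514 = 3.9777
Σp_1ᵢ² = 0.20² + 0.12² + 0.10² + 0.18² + 0.14² + 0.26² = 0.0400 + 0.0144 + 0.0100 + 0.0324 + 0.0196 + 0.0676 = 0.1840
B_1 = 1 / 0.1840 = 5.4348
Highest B → broadest niche (most generalist): species 1 (B = 5.43).

species 1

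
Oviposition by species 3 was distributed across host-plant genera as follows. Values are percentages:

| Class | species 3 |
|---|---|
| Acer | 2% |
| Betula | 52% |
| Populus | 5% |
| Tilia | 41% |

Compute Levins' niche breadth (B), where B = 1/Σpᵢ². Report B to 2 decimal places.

2.27

Convert percentages to proportions (divide by 100).
Σpᵢ² = 0.02² + 0.52² + 0.05² + 0.41² = 0.0004 + 0.2704 + 0.0025 + 0.1681 = 0.4414
B = 1 / 0.4414 = 2.2655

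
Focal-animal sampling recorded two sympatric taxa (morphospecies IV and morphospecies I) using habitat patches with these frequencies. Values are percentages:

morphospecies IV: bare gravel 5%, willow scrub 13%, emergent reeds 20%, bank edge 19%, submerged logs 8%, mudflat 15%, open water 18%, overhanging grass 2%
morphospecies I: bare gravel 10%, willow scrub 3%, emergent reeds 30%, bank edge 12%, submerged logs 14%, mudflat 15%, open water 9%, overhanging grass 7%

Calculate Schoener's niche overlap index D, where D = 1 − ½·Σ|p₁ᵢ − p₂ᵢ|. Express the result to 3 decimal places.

0.740

Convert percentages to proportions (divide by 100).
Σ|p₁ᵢ − p₂ᵢ| = 0.05 + 0.10 + 0.10 + 0.07 + 0.06 + 0.00 + 0.09 + 0.05 = 0.52
D = 1 − ½ × 0.52 = 1 − 0.260 = 0.74000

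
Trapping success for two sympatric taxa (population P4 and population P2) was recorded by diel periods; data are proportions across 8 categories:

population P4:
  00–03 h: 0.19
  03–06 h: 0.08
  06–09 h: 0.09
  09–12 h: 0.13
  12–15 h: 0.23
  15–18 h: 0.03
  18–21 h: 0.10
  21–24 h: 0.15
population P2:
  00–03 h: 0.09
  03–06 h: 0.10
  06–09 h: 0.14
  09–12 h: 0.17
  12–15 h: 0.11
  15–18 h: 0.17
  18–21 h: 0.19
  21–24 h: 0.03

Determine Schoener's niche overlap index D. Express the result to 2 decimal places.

0.66

Σ|p₁ᵢ − p₂ᵢ| = 0.10 + 0.02 + 0.05 + 0.04 + 0.12 + 0.14 + 0.09 + 0.12 = 0.68
D = 1 − ½ × 0.68 = 1 − 0.340 = 0.6600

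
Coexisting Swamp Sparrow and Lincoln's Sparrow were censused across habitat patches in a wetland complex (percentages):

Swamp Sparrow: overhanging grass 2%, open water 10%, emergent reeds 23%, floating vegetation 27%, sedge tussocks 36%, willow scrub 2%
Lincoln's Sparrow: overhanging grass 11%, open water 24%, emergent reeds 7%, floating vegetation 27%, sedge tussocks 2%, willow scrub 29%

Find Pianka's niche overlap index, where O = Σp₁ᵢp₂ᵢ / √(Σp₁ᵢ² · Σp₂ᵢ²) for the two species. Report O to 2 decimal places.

Convert percentages to proportions (divide by 100).
Σ p₁ᵢp₂ᵢ = 0.0022 + 0.0240 + 0.0161 + 0.0729 + 0.0072 + 0.0058 = 0.1282
Σp_1ᵢ² = 0.02² + 0.10² + 0.23² + 0.27² + 0.36² + 0.02² = 0.0004 + 0.0100 + 0.0529 + 0.0729 + 0.1296 + 0.0004 = 0.2662
Σp_2ᵢ² = 0.11² + 0.24² + 0.07² + 0.27² + 0.02² + 0.29² = 0.0121 + 0.0576 + 0.0049 + 0.0729 + 0.0004 + 0.0841 = 0.2320
O = 0.1282 / √(0.2662 × 0.2320) = 0.1282 / 0.24851 = 0.5159

0.52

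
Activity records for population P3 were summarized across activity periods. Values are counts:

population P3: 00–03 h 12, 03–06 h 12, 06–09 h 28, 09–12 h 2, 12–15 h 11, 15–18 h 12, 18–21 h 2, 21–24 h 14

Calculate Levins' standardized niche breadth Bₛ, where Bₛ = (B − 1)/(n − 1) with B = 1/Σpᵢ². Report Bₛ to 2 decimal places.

0.66

Proportions for population P3 (n=93): 12/93=0.1290, 12/93=0.1290, 28/93=0.3011, 2/93=0.0215, 11/93=0.1183, 12/93=0.1290, 2/93=0.0215, 14/93=0.1505
Σpᵢ² = 0.1290² + 0.1290² + 0.3011² + 0.0215² + 0.1183² + 0.1290² + 0.0215² + 0.1505² = 0.016641 + 0.016641 + 0.090661 + 0.000462 + 0.013995 + 0.016641 + 0.000462 + 0.022650 = 0.178153
B = 1 / 0.178153 = 5.6132
Bₛ = (B − 1)/(n − 1) = (5.6132 − 1)/(8 − 1) = 4.6132/7 = 0.6590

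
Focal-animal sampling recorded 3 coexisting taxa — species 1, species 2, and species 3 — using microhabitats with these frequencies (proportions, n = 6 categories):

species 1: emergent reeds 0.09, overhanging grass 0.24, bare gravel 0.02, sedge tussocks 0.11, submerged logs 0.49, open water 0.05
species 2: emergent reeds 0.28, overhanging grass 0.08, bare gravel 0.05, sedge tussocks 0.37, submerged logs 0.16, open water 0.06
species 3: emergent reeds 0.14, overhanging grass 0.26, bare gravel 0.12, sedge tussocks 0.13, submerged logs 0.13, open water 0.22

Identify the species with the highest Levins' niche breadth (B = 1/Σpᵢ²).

Σp_1ᵢ² = 0.09² + 0.24² + 0.02² + 0.11² + 0.49² + 0.05² = 0.0081 + 0.0576 + 0.0004 + 0.0121 + 0.2401 + 0.0025 = 0.3208
B_1 = 1 / 0.3208 = 3.1172
Σp_2ᵢ² = 0.28² + 0.08² + 0.05² + 0.37² + 0.16² + 0.06² = 0.0784 + 0.0064 + 0.0025 + 0.1369 + 0.0256 + 0.0036 = 0.2534
B_2 = 1 / 0.2534 = 3.9463
Σp_3ᵢ² = 0.14² + 0.26² + 0.12² + 0.13² + 0.13² + 0.22² = 0.0196 + 0.0676 + 0.0144 + 0.0169 + 0.0169 + 0.0484 = 0.1838
B_3 = 1 / 0.1838 = 5.4407
Highest B → broadest niche (most generalist): species 3 (B = 5.44).

species 3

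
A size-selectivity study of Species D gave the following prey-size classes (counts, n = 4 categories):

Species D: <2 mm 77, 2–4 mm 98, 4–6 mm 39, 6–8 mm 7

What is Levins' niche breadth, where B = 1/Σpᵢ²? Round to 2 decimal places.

Proportions for Species D (n=221): 77/221=0.3484, 98/221=0.4434, 39/221=0.1765, 7/221=0.0317
Σpᵢ² = 0.3484² + 0.4434² + 0.1765² + 0.0317² = 0.121383 + 0.196604 + 0.031152 + 0.001005 = 0.350144
B = 1 / 0.350144 = 2.8560

2.86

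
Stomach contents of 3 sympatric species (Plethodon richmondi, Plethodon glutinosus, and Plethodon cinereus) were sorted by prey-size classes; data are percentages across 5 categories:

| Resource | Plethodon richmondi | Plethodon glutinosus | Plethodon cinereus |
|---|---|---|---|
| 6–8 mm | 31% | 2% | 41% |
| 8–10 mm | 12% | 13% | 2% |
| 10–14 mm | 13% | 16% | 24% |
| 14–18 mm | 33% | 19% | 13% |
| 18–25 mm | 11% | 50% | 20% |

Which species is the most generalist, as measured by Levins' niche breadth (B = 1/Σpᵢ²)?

Convert percentages to proportions (divide by 100).
Σp_richᵢ² = 0.31² + 0.12² + 0.13² + 0.33² + 0.11² = 0.0961 + 0.0144 + 0.0169 + 0.1089 + 0.0121 = 0.2484
B_rich = 1 / 0.2484 = 4.0258
Σp_glutᵢ² = 0.02² + 0.13² + 0.16² + 0.19² + 0.50² = 0.0004 + 0.0169 + 0.0256 + 0.0361 + 0.2500 = 0.3290
B_glut = 1 / 0.3290 = 3.0395
Σp_cineᵢ² = 0.41² + 0.02² + 0.24² + 0.13² + 0.20² = 0.1681 + 0.0004 + 0.0576 + 0.0169 + 0.0400 = 0.2830
B_cine = 1 / 0.2830 = 3.5336
Highest B → broadest niche (most generalist): Plethodon richmondi (B = 4.03).

Plethodon richmondi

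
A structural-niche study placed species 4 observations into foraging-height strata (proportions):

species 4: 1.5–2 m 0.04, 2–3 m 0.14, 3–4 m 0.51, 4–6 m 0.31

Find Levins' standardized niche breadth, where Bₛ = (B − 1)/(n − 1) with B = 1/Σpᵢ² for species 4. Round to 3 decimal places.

Σpᵢ² = 0.04² + 0.14² + 0.51² + 0.31² = 0.0016 + 0.0196 + 0.2601 + 0.0961 = 0.3774
B = 1 / 0.3774 = 2.64971
Bₛ = (B − 1)/(n − 1) = (2.64971 − 1)/(4 − 1) = 1.64971/3 = 0.54990

0.550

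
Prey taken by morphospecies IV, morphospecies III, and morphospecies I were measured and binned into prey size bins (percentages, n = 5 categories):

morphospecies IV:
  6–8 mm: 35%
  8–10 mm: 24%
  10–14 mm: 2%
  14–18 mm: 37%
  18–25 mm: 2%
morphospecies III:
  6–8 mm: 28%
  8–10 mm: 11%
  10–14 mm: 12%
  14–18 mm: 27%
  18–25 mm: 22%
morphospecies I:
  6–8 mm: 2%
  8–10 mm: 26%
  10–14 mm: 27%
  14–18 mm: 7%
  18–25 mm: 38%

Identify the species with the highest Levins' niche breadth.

Convert percentages to proportions (divide by 100).
Σp_IVᵢ² = 0.35² + 0.24² + 0.02² + 0.37² + 0.02² = 0.1225 + 0.0576 + 0.0004 + 0.1369 + 0.0004 = 0.3178
B_IV = 1 / 0.3178 = 3.1466
Σp_IIIᵢ² = 0.28² + 0.11² + 0.12² + 0.27² + 0.22² = 0.0784 + 0.0121 + 0.0144 + 0.0729 + 0.0484 = 0.2262
B_III = 1 / 0.2262 = 4.4209
Σp_Iᵢ² = 0.02² + 0.26² + 0.27² + 0.07² + 0.38² = 0.0004 + 0.0676 + 0.0729 + 0.0049 + 0.1444 = 0.2902
B_I = 1 / 0.2902 = 3.4459
Highest B → broadest niche (most generalist): morphospecies III (B = 4.42).

morphospecies III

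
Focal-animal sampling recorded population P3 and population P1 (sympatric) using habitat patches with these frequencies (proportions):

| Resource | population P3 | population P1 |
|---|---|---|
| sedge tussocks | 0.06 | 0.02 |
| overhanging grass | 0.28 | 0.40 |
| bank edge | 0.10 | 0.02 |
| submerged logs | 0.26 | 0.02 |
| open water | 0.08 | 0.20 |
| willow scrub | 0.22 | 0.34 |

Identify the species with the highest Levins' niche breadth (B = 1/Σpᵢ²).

population P3

Σp_P3ᵢ² = 0.06² + 0.28² + 0.10² + 0.26² + 0.08² + 0.22² = 0.0036 + 0.0784 + 0.0100 + 0.0676 + 0.0064 + 0.0484 = 0.2144
B_P3 = 1 / 0.2144 = 4.6642
Σp_P1ᵢ² = 0.02² + 0.40² + 0.02² + 0.02² + 0.20² + 0.34² = 0.0004 + 0.1600 + 0.0004 + 0.0004 + 0.0400 + 0.1156 = 0.3168
B_P1 = 1 / 0.3168 = 3.1566
Highest B → broadest niche (most generalist): population P3 (B = 4.66).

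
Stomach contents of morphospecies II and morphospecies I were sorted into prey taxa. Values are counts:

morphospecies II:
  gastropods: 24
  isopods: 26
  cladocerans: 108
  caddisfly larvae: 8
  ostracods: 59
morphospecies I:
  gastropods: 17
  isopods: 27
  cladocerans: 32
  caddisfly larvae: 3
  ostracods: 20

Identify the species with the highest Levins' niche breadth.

morphospecies I

Proportions for morphospecies II (n=225): 24/225=0.1067, 26/225=0.1156, 108/225=0.4800, 8/225=0.0356, 59/225=0.2622
Proportions for morphospecies I (n=99): 17/99=0.1717, 27/99=0.2727, 32/99=0.3232, 3/99=0.0303, 20/99=0.2020
Σp_IIᵢ² = 0.1067² + 0.1156² + 0.4800² + 0.0356² + 0.2622² = 0.011385 + 0.013363 + 0.230400 + 0.001267 + 0.068749 = 0.325164
B_II = 1 / 0.325164 = 3.0754
Σp_Iᵢ² = 0.1717² + 0.2727² + 0.3232² + 0.0303² + 0.2020² = 0.029481 + 0.074365 + 0.104458 + 0.000918 + 0.040804 = 0.250026
B_I = 1 / 0.250026 = 3.9996
Highest B → broadest niche (most generalist): morphospecies I (B = 4.00).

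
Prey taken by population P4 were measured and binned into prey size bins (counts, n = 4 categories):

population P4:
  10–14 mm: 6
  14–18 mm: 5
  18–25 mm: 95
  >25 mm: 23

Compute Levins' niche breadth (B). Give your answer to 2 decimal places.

1.73

Proportions for population P4 (n=129): 6/129=0.0465, 5/129=0.0388, 95/129=0.7364, 23/129=0.1783
Σpᵢ² = 0.0465² + 0.0388² + 0.7364² + 0.1783² = 0.002162 + 0.001505 + 0.542285 + 0.031791 = 0.577743
B = 1 / 0.577743 = 1.7309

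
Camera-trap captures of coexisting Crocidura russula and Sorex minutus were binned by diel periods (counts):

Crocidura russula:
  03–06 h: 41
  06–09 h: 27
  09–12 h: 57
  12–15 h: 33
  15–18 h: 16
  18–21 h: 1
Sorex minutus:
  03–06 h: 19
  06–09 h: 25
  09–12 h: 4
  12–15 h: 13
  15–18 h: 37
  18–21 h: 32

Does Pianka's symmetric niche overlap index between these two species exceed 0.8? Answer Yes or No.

Proportions for Crocidura russula (n=175): 41/175=0.2343, 27/175=0.1543, 57/175=0.3257, 33/175=0.1886, 16/175=0.0914, 1/175=0.0057
Proportions for Sorex minutus (n=130): 19/130=0.1462, 25/130=0.1923, 4/130=0.0308, 13/130=0.1000, 37/130=0.2846, 32/130=0.2462
Σ p₁ᵢp₂ᵢ = 0.034255 + 0.029672 + 0.010032 + 0.018860 + 0.026012 + 0.001403 = 0.120234
Σp_1ᵢ² = 0.2343² + 0.1543² + 0.3257² + 0.1886² + 0.0914² + 0.0057² = 0.054896 + 0.023808 + 0.106080 + 0.035570 + 0.008354 + 0.000032 = 0.228740
Σp_2ᵢ² = 0.1462² + 0.1923² + 0.0308² + 0.1000² + 0.2846² + 0.2462² = 0.021374 + 0.036979 + 0.000949 + 0.010000 + 0.080997 + 0.060614 = 0.210913
O = 0.120234 / √(0.228740 × 0.210913) = 0.120234 / 0.2196457 = 0.5474
O = 0.5474 < 0.8 → No.

No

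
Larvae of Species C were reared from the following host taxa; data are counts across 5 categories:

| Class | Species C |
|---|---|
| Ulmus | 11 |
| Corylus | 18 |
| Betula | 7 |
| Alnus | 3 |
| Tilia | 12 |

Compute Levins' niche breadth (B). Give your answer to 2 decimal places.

Proportions for Species C (n=51): 11/51=0.2157, 18/51=0.3529, 7/51=0.1373, 3/51=0.0588, 12/51=0.2353
Σpᵢ² = 0.2157² + 0.3529² + 0.1373² + 0.0588² + 0.2353² = 0.046526 + 0.124538 + 0.018851 + 0.003457 + 0.055366 = 0.248738
B = 1 / 0.248738 = 4.0203

4.02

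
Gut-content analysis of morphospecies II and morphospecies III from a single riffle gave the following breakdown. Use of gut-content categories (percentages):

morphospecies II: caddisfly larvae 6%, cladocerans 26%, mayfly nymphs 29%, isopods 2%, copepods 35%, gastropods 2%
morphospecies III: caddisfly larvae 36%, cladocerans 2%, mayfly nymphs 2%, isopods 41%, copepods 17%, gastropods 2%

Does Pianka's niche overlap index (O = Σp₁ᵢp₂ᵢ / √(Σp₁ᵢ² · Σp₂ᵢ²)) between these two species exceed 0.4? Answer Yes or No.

Convert percentages to proportions (divide by 100).
Σ p₁ᵢp₂ᵢ = 0.0216 + 0.0052 + 0.0058 + 0.0082 + 0.0595 + 0.0004 = 0.1007
Σp_1ᵢ² = 0.06² + 0.26² + 0.29² + 0.02² + 0.35² + 0.02² = 0.0036 + 0.0676 + 0.0841 + 0.0004 + 0.1225 + 0.0004 = 0.2786
Σp_2ᵢ² = 0.36² + 0.02² + 0.02² + 0.41² + 0.17² + 0.02² = 0.1296 + 0.0004 + 0.0004 + 0.1681 + 0.0289 + 0.0004 = 0.3278
O = 0.1007 / √(0.2786 × 0.3278) = 0.1007 / 0.30220 = 0.3332
O = 0.3332 < 0.4 → No.

No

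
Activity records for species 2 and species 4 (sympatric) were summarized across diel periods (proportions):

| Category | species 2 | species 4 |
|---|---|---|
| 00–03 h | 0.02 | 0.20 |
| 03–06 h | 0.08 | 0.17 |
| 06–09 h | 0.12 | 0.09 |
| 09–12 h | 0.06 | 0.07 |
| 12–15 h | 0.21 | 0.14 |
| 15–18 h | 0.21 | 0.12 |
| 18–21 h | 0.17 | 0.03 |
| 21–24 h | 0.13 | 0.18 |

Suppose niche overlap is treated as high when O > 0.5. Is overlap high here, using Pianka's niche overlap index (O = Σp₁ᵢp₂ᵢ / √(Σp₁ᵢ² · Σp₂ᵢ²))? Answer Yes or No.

Yes

Σ p₁ᵢp₂ᵢ = 0.0040 + 0.0136 + 0.0108 + 0.0042 + 0.0294 + 0.0252 + 0.0051 + 0.0234 = 0.1157
Σp_1ᵢ² = 0.02² + 0.08² + 0.12² + 0.06² + 0.21² + 0.21² + 0.17² + 0.13² = 0.0004 + 0.0064 + 0.0144 + 0.0036 + 0.0441 + 0.0441 + 0.0289 + 0.0169 = 0.1588
Σp_2ᵢ² = 0.20² + 0.17² + 0.09² + 0.07² + 0.14² + 0.12² + 0.03² + 0.18² = 0.0400 + 0.0289 + 0.0081 + 0.0049 + 0.0196 + 0.0144 + 0.0009 + 0.0324 = 0.1492
O = 0.1157 / √(0.1588 × 0.1492) = 0.1157 / 0.15393 = 0.7516
O = 0.7516 > 0.5 → Yes.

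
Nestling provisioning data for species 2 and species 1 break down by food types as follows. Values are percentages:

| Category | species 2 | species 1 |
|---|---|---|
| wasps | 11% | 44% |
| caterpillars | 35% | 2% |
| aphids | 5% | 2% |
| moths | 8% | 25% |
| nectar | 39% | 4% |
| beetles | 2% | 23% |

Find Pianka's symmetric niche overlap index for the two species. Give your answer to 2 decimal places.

Convert percentages to proportions (divide by 100).
Σ p₁ᵢp₂ᵢ = 0.0484 + 0.0070 + 0.0010 + 0.0200 + 0.0156 + 0.0046 = 0.0966
Σp_1ᵢ² = 0.11² + 0.35² + 0.05² + 0.08² + 0.39² + 0.02² = 0.0121 + 0.1225 + 0.0025 + 0.0064 + 0.1521 + 0.0004 = 0.2960
Σp_2ᵢ² = 0.44² + 0.02² + 0.02² + 0.25² + 0.04² + 0.23² = 0.1936 + 0.0004 + 0.0004 + 0.0625 + 0.0016 + 0.0529 = 0.3114
O = 0.0966 / √(0.2960 × 0.3114) = 0.0966 / 0.30360 = 0.3182

0.32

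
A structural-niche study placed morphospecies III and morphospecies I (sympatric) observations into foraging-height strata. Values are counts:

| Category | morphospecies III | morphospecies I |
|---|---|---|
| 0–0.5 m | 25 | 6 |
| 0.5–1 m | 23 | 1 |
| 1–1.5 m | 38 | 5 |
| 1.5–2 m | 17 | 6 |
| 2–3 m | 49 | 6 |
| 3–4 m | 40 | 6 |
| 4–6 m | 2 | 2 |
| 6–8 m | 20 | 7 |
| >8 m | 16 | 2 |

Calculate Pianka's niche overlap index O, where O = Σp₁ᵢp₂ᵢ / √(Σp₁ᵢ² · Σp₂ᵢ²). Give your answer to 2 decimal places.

Proportions for morphospecies III (n=230): 25/230=0.1087, 23/230=0.1000, 38/230=0.1652, 17/230=0.0739, 49/230=0.2130, 40/230=0.1739, 2/230=0.0087, 20/230=0.0870, 16/230=0.0696
Proportions for morphospecies I (n=41): 6/41=0.1463, 1/41=0.0244, 5/41=0.1220, 6/41=0.1463, 6/41=0.1463, 6/41=0.1463, 2/41=0.0488, 7/41=0.1707, 2/41=0.0488
Σ p₁ᵢp₂ᵢ = 0.015903 + 0.002440 + 0.020154 + 0.010812 + 0.031162 + 0.025442 + 0.000425 + 0.014851 + 0.003396 = 0.124585
Σp_1ᵢ² = 0.1087² + 0.1000² + 0.1652² + 0.0739² + 0.2130² + 0.1739² + 0.0087² + 0.0870² + 0.0696² = 0.011816 + 0.010000 + 0.027291 + 0.005461 + 0.045369 + 0.030241 + 0.000076 + 0.007569 + 0.004844 = 0.142667
Σp_2ᵢ² = 0.1463² + 0.0244² + 0.1220² + 0.1463² + 0.1463² + 0.1463² + 0.0488² + 0.1707² + 0.0488² = 0.021404 + 0.000595 + 0.014884 + 0.021404 + 0.021404 + 0.021404 + 0.002381 + 0.029138 + 0.002381 = 0.134995
O = 0.124585 / √(0.142667 × 0.134995) = 0.124585 / 0.1387780 = 0.8977

0.90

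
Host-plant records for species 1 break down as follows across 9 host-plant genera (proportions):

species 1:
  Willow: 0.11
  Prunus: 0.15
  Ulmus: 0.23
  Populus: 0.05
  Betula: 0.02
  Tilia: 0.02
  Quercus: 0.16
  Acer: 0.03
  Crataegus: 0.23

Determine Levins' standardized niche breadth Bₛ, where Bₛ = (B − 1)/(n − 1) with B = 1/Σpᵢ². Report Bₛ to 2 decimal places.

0.61

Σpᵢ² = 0.11² + 0.15² + 0.23² + 0.05² + 0.02² + 0.02² + 0.16² + 0.03² + 0.23² = 0.0121 + 0.0225 + 0.0529 + 0.0025 + 0.0004 + 0.0004 + 0.0256 + 0.0009 + 0.0529 = 0.1702
B = 1 / 0.1702 = 5.8754
Bₛ = (B − 1)/(n − 1) = (5.8754 − 1)/(9 − 1) = 4.8754/8 = 0.6094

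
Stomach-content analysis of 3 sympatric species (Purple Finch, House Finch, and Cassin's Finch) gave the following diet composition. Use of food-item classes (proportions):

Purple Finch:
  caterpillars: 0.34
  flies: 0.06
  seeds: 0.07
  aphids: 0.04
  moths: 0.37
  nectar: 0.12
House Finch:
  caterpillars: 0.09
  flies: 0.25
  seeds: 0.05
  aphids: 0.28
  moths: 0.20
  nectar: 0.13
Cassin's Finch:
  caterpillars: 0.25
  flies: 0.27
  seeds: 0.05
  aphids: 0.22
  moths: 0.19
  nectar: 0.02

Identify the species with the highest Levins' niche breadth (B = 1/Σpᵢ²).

Σp_Purpᵢ² = 0.34² + 0.06² + 0.07² + 0.04² + 0.37² + 0.12² = 0.1156 + 0.0036 + 0.0049 + 0.0016 + 0.1369 + 0.0144 = 0.2770
B_Purp = 1 / 0.2770 = 3.6101
Σp_Housᵢ² = 0.09² + 0.25² + 0.05² + 0.28² + 0.20² + 0.13² = 0.0081 + 0.0625 + 0.0025 + 0.0784 + 0.0400 + 0.0169 = 0.2084
B_Hous = 1 / 0.2084 = 4.7985
Σp_Cassᵢ² = 0.25² + 0.27² + 0.05² + 0.22² + 0.19² + 0.02² = 0.0625 + 0.0729 + 0.0025 + 0.0484 + 0.0361 + 0.0004 = 0.2228
B_Cass = 1 / 0.2228 = 4.4883
Highest B → broadest niche (most generalist): House Finch (B = 4.80).

House Finch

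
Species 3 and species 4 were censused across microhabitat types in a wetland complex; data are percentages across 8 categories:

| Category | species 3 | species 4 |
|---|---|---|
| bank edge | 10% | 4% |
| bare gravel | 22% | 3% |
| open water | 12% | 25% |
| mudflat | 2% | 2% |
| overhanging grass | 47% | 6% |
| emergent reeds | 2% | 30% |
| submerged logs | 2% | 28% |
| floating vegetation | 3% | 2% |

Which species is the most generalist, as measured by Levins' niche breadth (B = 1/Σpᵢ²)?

Convert percentages to proportions (divide by 100).
Σp_3ᵢ² = 0.10² + 0.22² + 0.12² + 0.02² + 0.47² + 0.02² + 0.02² + 0.03² = 0.0100 + 0.0484 + 0.0144 + 0.0004 + 0.2209 + 0.0004 + 0.0004 + 0.0009 = 0.2958
B_3 = 1 / 0.2958 = 3.3807
Σp_4ᵢ² = 0.04² + 0.03² + 0.25² + 0.02² + 0.06² + 0.30² + 0.28² + 0.02² = 0.0016 + 0.0009 + 0.0625 + 0.0004 + 0.0036 + 0.0900 + 0.0784 + 0.0004 = 0.2378
B_4 = 1 / 0.2378 = 4.2052
Highest B → broadest niche (most generalist): species 4 (B = 4.21).

species 4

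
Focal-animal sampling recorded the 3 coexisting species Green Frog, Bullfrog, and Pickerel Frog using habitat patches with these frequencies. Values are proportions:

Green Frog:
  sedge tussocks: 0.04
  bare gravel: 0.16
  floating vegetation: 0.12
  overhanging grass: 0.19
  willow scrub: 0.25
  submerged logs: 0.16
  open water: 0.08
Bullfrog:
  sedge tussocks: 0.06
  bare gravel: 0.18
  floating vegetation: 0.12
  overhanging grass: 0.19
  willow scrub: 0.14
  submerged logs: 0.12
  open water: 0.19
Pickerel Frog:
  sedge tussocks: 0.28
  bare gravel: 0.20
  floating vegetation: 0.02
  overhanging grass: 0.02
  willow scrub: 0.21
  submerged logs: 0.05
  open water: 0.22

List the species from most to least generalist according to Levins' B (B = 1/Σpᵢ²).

Σp_Greeᵢ² = 0.04² + 0.16² + 0.12² + 0.19² + 0.25² + 0.16² + 0.08² = 0.0016 + 0.0256 + 0.0144 + 0.0361 + 0.0625 + 0.0256 + 0.0064 = 0.1722
B_Gree = 1 / 0.1722 = 5.8072
Σp_Bullᵢ² = 0.06² + 0.18² + 0.12² + 0.19² + 0.14² + 0.12² + 0.19² = 0.0036 + 0.0324 + 0.0144 + 0.0361 + 0.0196 + 0.0144 + 0.0361 = 0.1566
B_Bull = 1 / 0.1566 = 6.3857
Σp_Pickᵢ² = 0.28² + 0.20² + 0.02² + 0.02² + 0.21² + 0.05² + 0.22² = 0.0784 + 0.0400 + 0.0004 + 0.0004 + 0.0441 + 0.0025 + 0.0484 = 0.2142
B_Pick = 1 / 0.2142 = 4.6685
Ranking by B (broadest → narrowest): Bullfrog (6.39) > Green Frog (5.81) > Pickerel Frog (4.67)

Bullfrog > Green Frog > Pickerel Frog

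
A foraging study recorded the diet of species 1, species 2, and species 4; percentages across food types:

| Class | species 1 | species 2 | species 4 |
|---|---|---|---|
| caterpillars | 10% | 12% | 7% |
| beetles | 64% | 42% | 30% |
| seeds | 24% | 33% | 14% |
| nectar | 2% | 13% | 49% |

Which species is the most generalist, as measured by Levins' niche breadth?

species 2

Convert percentages to proportions (divide by 100).
Σp_1ᵢ² = 0.10² + 0.64² + 0.24² + 0.02² = 0.0100 + 0.4096 + 0.0576 + 0.0004 = 0.4776
B_1 = 1 / 0.4776 = 2.0938
Σp_2ᵢ² = 0.12² + 0.42² + 0.33² + 0.13² = 0.0144 + 0.1764 + 0.1089 + 0.0169 = 0.3166
B_2 = 1 / 0.3166 = 3.1586
Σp_4ᵢ² = 0.07² + 0.30² + 0.14² + 0.49² = 0.0049 + 0.0900 + 0.0196 + 0.2401 = 0.3546
B_4 = 1 / 0.3546 = 2.8201
Highest B → broadest niche (most generalist): species 2 (B = 3.16).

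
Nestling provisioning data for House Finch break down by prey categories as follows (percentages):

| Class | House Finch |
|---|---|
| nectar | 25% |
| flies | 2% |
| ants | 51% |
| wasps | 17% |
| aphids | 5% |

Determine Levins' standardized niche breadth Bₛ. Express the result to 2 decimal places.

Convert percentages to proportions (divide by 100).
Σpᵢ² = 0.25² + 0.02² + 0.51² + 0.17² + 0.05² = 0.0625 + 0.0004 + 0.2601 + 0.0289 + 0.0025 = 0.3544
B = 1 / 0.3544 = 2.8217
Bₛ = (B − 1)/(n − 1) = (2.8217 − 1)/(5 − 1) = 1.8217/4 = 0.4554

0.46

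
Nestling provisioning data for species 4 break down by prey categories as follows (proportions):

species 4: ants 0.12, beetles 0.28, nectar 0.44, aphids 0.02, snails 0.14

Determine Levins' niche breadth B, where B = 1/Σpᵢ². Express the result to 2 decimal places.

Σpᵢ² = 0.12² + 0.28² + 0.44² + 0.02² + 0.14² = 0.0144 + 0.0784 + 0.1936 + 0.0004 + 0.0196 = 0.3064
B = 1 / 0.3064 = 3.2637

3.26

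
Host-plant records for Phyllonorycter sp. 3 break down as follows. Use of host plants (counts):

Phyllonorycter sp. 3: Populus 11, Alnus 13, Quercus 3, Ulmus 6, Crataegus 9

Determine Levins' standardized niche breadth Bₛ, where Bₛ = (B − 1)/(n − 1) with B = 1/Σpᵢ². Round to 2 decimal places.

0.81

Proportions for Phyllonorycter sp. 3 (n=42): 11/42=0.2619, 13/42=0.3095, 3/42=0.0714, 6/42=0.1429, 9/42=0.2143
Σpᵢ² = 0.2619² + 0.3095² + 0.0714² + 0.1429² + 0.2143² = 0.068592 + 0.095790 + 0.005098 + 0.020420 + 0.045924 = 0.235824
B = 1 / 0.235824 = 4.2405
Bₛ = (B − 1)/(n − 1) = (4.2405 − 1)/(5 − 1) = 3.2405/4 = 0.8101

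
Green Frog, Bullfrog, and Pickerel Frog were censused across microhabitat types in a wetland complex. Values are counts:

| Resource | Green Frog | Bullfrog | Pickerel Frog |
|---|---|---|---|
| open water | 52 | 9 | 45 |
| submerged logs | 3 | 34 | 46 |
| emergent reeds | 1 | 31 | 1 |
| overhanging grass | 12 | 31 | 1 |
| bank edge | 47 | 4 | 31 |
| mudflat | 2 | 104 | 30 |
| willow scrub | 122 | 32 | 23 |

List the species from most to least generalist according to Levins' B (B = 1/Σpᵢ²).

Pickerel Frog > Bullfrog > Green Frog

Proportions for Green Frog (n=239): 52/239=0.2176, 3/239=0.0126, 1/239=0.0042, 12/239=0.0502, 47/239=0.1967, 2/239=0.0084, 122/239=0.5105
Proportions for Bullfrog (n=245): 9/245=0.0367, 34/245=0.1388, 31/245=0.1265, 31/245=0.1265, 4/245=0.0163, 104/245=0.4245, 32/245=0.1306
Proportions for Pickerel Frog (n=177): 45/177=0.2542, 46/177=0.2599, 1/177=0.0056, 1/177=0.0056, 31/177=0.1751, 30/177=0.1695, 23/177=0.1299
Σp_Greeᵢ² = 0.2176² + 0.0126² + 0.0042² + 0.0502² + 0.1967² + 0.0084² + 0.5105² = 0.047350 + 0.000159 + 0.000018 + 0.002520 + 0.038691 + 0.000071 + 0.260610 = 0.349419
B_Gree = 1 / 0.349419 = 2.8619
Σp_Bullᵢ² = 0.0367² + 0.1388² + 0.1265² + 0.1265² + 0.0163² + 0.4245² + 0.1306² = 0.001347 + 0.019265 + 0.016002 + 0.016002 + 0.000266 + 0.180200 + 0.017056 = 0.250138
B_Bull = 1 / 0.250138 = 3.9978
Σp_Pickᵢ² = 0.2542² + 0.2599² + 0.0056² + 0.0056² + 0.1751² + 0.1695² + 0.1299² = 0.064618 + 0.067548 + 0.000031 + 0.000031 + 0.030660 + 0.028730 + 0.016874 = 0.208492
B_Pick = 1 / 0.208492 = 4.7963
Ranking by B (broadest → narrowest): Pickerel Frog (4.80) > Bullfrog (4.00) > Green Frog (2.86)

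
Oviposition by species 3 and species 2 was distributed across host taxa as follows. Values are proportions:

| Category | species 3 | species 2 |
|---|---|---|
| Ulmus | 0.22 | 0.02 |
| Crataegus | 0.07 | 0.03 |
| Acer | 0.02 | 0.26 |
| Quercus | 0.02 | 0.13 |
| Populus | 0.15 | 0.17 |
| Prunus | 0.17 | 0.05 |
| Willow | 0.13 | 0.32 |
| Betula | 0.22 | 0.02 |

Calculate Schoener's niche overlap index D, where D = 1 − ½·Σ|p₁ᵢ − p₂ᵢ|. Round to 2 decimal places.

0.44

Σ|p₁ᵢ − p₂ᵢ| = 0.20 + 0.04 + 0.24 + 0.11 + 0.02 + 0.12 + 0.19 + 0.20 = 1.12
D = 1 − ½ × 1.12 = 1 − 0.560 = 0.4400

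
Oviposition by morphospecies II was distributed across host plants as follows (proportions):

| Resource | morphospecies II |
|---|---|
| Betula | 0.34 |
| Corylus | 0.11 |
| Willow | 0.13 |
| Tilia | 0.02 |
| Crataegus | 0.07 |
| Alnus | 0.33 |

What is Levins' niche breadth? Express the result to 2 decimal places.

3.86

Σpᵢ² = 0.34² + 0.11² + 0.13² + 0.02² + 0.07² + 0.33² = 0.1156 + 0.0121 + 0.0169 + 0.0004 + 0.0049 + 0.1089 = 0.2588
B = 1 / 0.2588 = 3.8640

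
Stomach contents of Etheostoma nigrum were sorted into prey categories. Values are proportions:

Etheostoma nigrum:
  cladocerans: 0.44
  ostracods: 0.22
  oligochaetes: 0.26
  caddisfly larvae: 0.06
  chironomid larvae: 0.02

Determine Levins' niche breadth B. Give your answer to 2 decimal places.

3.19

Σpᵢ² = 0.44² + 0.22² + 0.26² + 0.06² + 0.02² = 0.1936 + 0.0484 + 0.0676 + 0.0036 + 0.0004 = 0.3136
B = 1 / 0.3136 = 3.1888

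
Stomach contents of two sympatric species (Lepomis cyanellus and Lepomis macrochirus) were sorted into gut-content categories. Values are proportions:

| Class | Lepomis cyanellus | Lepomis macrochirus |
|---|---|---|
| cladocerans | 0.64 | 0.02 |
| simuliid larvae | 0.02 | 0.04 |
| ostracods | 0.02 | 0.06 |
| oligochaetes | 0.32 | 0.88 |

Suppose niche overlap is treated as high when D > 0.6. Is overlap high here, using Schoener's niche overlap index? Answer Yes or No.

Σ|p₁ᵢ − p₂ᵢ| = 0.62 + 0.02 + 0.04 + 0.56 = 1.24
D = 1 − ½ × 1.24 = 1 − 0.620 = 0.3800
D = 0.3800 < 0.6 → No.

No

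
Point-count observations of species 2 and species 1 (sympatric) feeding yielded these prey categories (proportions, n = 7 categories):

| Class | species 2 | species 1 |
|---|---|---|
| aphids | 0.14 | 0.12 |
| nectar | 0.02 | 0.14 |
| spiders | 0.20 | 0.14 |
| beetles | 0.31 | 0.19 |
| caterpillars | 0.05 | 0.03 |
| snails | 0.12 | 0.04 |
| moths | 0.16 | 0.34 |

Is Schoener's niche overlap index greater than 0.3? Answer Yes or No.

Σ|p₁ᵢ − p₂ᵢ| = 0.02 + 0.12 + 0.06 + 0.12 + 0.02 + 0.08 + 0.18 = 0.60
D = 1 − ½ × 0.60 = 1 − 0.300 = 0.7000
D = 0.7000 > 0.3 → Yes.

Yes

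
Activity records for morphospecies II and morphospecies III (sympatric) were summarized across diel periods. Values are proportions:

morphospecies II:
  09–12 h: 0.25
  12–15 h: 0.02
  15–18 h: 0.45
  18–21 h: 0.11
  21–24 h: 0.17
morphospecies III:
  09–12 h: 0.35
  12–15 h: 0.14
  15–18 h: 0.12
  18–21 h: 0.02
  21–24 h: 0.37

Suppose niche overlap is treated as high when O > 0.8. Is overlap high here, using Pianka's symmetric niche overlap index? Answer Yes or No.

No

Σ p₁ᵢp₂ᵢ = 0.0875 + 0.0028 + 0.0540 + 0.0022 + 0.0629 = 0.2094
Σp_1ᵢ² = 0.25² + 0.02² + 0.45² + 0.11² + 0.17² = 0.0625 + 0.0004 + 0.2025 + 0.0121 + 0.0289 = 0.3064
Σp_2ᵢ² = 0.35² + 0.14² + 0.12² + 0.02² + 0.37² = 0.1225 + 0.0196 + 0.0144 + 0.0004 + 0.1369 = 0.2938
O = 0.2094 / √(0.3064 × 0.2938) = 0.2094 / 0.30003 = 0.6979
O = 0.6979 < 0.8 → No.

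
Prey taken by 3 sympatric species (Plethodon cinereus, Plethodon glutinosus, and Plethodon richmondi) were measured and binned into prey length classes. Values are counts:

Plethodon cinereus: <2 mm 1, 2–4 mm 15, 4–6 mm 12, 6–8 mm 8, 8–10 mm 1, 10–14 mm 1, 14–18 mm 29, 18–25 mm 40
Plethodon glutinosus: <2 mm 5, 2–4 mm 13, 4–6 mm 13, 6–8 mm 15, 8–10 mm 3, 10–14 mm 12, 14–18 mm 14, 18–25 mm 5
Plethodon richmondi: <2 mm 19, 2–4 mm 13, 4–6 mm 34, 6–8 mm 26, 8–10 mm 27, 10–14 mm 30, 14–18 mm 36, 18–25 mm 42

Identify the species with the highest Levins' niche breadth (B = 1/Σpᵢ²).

Plethodon richmondi

Proportions for Plethodon cinereus (n=107): 1/107=0.0093, 15/107=0.1402, 12/107=0.1121, 8/107=0.0748, 1/107=0.0093, 1/107=0.0093, 29/107=0.2710, 40/107=0.3738
Proportions for Plethodon glutinosus (n=80): 5/80=0.0625, 13/80=0.1625, 13/80=0.1625, 15/80=0.1875, 3/80=0.0375, 12/80=0.1500, 14/80=0.1750, 5/80=0.0625
Proportions for Plethodon richmondi (n=227): 19/227=0.0837, 13/227=0.0573, 34/227=0.1498, 26/227=0.1145, 27/227=0.1189, 30/227=0.1322, 36/227=0.1586, 42/227=0.1850
Σp_cineᵢ² = 0.0093² + 0.1402² + 0.1121² + 0.0748² + 0.0093² + 0.0093² + 0.2710² + 0.3738² = 0.000086 + 0.019656 + 0.012566 + 0.005595 + 0.000086 + 0.000086 + 0.073441 + 0.139726 = 0.251242
B_cine = 1 / 0.251242 = 3.9802
Σp_glutᵢ² = 0.0625² + 0.1625² + 0.1625² + 0.1875² + 0.0375² + 0.1500² + 0.1750² + 0.0625² = 0.003906 + 0.026406 + 0.026406 + 0.035156 + 0.001406 + 0.022500 + 0.030625 + 0.003906 = 0.150311
B_glut = 1 / 0.150311 = 6.6529
Σp_richᵢ² = 0.0837² + 0.0573² + 0.1498² + 0.1145² + 0.1189² + 0.1322² + 0.1586² + 0.1850² = 0.007006 + 0.003283 + 0.022440 + 0.013110 + 0.014137 + 0.017477 + 0.025154 + 0.034225 = 0.136832
B_rich = 1 / 0.136832 = 7.3082
Highest B → broadest niche (most generalist): Plethodon richmondi (B = 7.31).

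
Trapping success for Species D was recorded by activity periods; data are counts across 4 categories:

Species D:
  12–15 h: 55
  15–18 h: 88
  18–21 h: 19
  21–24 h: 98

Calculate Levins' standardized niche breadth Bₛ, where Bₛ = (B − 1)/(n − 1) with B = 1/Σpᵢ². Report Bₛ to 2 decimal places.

Proportions for Species D (n=260): 55/260=0.2115, 88/260=0.3385, 19/260=0.0731, 98/260=0.3769
Σpᵢ² = 0.2115² + 0.3385² + 0.0731² + 0.3769² = 0.044732 + 0.114582 + 0.005344 + 0.142054 = 0.306712
B = 1 / 0.306712 = 3.2604
Bₛ = (B − 1)/(n − 1) = (3.2604 − 1)/(4 − 1) = 2.2604/3 = 0.7535

0.75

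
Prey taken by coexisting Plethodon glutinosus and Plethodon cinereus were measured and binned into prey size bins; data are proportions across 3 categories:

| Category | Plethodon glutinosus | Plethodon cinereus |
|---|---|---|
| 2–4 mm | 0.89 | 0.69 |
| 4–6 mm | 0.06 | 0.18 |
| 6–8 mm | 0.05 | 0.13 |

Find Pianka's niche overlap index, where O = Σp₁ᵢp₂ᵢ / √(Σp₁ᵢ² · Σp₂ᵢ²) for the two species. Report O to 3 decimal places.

0.975

Σ p₁ᵢp₂ᵢ = 0.6141 + 0.0108 + 0.0065 = 0.6314
Σp_1ᵢ² = 0.89² + 0.06² + 0.05² = 0.7921 + 0.0036 + 0.0025 = 0.7982
Σp_2ᵢ² = 0.69² + 0.18² + 0.13² = 0.4761 + 0.0324 + 0.0169 = 0.5254
O = 0.6314 / √(0.7982 × 0.5254) = 0.6314 / 0.647591 = 0.97500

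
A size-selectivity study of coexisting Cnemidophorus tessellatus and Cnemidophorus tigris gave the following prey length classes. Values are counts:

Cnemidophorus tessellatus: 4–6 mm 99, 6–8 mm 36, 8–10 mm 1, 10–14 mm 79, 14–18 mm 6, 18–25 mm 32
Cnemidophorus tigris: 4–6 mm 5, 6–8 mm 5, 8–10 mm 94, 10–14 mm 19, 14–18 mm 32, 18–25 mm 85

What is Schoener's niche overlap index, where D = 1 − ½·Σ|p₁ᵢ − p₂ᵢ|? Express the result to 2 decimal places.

0.27

Proportions for Cnemidophorus tessellatus (n=253): 99/253=0.3913, 36/253=0.1423, 1/253=0.0040, 79/253=0.3123, 6/253=0.0237, 32/253=0.1265
Proportions for Cnemidophorus tigris (n=240): 5/240=0.0208, 5/240=0.0208, 94/240=0.3917, 19/240=0.0792, 32/240=0.1333, 85/240=0.3542
Σ|p₁ᵢ − p₂ᵢ| = 0.3705 + 0.1215 + 0.3877 + 0.2331 + 0.1096 + 0.2277 = 1.4501
D = 1 − ½ × 1.4501 = 1 − 0.72505 = 0.27495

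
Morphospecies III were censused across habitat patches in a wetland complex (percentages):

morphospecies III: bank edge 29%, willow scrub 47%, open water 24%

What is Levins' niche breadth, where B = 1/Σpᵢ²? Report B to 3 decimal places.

2.758

Convert percentages to proportions (divide by 100).
Σpᵢ² = 0.29² + 0.47² + 0.24² = 0.0841 + 0.2209 + 0.0576 = 0.3626
B = 1 / 0.3626 = 2.75786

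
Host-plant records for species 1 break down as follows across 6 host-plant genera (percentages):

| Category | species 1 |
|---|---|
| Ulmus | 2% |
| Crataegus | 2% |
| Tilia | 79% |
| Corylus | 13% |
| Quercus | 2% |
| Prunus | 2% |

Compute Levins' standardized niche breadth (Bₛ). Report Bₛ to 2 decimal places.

0.11

Convert percentages to proportions (divide by 100).
Σpᵢ² = 0.02² + 0.02² + 0.79² + 0.13² + 0.02² + 0.02² = 0.0004 + 0.0004 + 0.6241 + 0.0169 + 0.0004 + 0.0004 = 0.6426
B = 1 / 0.6426 = 1.5562
Bₛ = (B − 1)/(n − 1) = (1.5562 − 1)/(6 − 1) = 0.5562/5 = 0.1112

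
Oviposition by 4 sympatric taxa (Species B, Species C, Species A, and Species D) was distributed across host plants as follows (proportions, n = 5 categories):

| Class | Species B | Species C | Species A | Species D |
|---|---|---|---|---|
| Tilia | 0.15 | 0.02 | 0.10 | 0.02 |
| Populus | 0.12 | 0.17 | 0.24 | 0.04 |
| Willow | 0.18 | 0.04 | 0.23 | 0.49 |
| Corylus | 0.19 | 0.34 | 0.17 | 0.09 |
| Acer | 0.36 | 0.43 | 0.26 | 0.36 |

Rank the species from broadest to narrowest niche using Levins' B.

Species A > Species B > Species C > Species D

Σp_Bᵢ² = 0.15² + 0.12² + 0.18² + 0.19² + 0.36² = 0.0225 + 0.0144 + 0.0324 + 0.0361 + 0.1296 = 0.2350
B_B = 1 / 0.2350 = 4.2553
Σp_Cᵢ² = 0.02² + 0.17² + 0.04² + 0.34² + 0.43² = 0.0004 + 0.0289 + 0.0016 + 0.1156 + 0.1849 = 0.3314
B_C = 1 / 0.3314 = 3.0175
Σp_Aᵢ² = 0.10² + 0.24² + 0.23² + 0.17² + 0.26² = 0.0100 + 0.0576 + 0.0529 + 0.0289 + 0.0676 = 0.2170
B_A = 1 / 0.2170 = 4.6083
Σp_Dᵢ² = 0.02² + 0.04² + 0.49² + 0.09² + 0.36² = 0.0004 + 0.0016 + 0.2401 + 0.0081 + 0.1296 = 0.3798
B_D = 1 / 0.3798 = 2.6330
Ranking by B (broadest → narrowest): Species A (4.61) > Species B (4.26) > Species C (3.02) > Species D (2.63)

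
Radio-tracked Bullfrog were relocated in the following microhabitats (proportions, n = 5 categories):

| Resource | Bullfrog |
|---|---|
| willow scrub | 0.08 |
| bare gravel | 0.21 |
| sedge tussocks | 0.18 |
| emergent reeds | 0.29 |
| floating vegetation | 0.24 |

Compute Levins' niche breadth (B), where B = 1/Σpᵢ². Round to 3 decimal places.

4.452

Σpᵢ² = 0.08² + 0.21² + 0.18² + 0.29² + 0.24² = 0.0064 + 0.0441 + 0.0324 + 0.0841 + 0.0576 = 0.2246
B = 1 / 0.2246 = 4.45236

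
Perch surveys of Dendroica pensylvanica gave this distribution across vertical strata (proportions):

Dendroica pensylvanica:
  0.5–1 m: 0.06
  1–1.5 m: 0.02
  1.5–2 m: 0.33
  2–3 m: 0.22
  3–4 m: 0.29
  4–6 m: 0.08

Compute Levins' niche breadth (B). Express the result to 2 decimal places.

Σpᵢ² = 0.06² + 0.02² + 0.33² + 0.22² + 0.29² + 0.08² = 0.0036 + 0.0004 + 0.1089 + 0.0484 + 0.0841 + 0.0064 = 0.2518
B = 1 / 0.2518 = 3.9714

3.97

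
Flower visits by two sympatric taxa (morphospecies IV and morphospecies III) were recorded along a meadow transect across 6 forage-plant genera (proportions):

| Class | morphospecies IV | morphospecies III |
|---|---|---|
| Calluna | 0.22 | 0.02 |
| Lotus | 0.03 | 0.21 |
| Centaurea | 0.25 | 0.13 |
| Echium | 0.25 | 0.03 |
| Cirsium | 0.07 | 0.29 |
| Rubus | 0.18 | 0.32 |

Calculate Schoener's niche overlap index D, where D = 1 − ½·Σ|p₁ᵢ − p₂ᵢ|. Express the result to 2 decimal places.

Σ|p₁ᵢ − p₂ᵢ| = 0.20 + 0.18 + 0.12 + 0.22 + 0.22 + 0.14 = 1.08
D = 1 − ½ × 1.08 = 1 − 0.540 = 0.4600

0.46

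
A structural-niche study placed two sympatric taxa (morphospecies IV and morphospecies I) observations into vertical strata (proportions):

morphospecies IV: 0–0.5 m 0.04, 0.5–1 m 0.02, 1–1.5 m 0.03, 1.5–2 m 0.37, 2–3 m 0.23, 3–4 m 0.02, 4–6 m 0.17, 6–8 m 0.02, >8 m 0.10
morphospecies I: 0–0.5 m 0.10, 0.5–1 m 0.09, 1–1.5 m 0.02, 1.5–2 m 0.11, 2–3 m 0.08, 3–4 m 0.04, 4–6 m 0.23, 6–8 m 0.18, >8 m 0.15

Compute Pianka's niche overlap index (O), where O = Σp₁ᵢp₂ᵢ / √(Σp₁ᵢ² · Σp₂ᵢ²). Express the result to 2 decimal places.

Σ p₁ᵢp₂ᵢ = 0.0040 + 0.0018 + 0.0006 + 0.0407 + 0.0184 + 0.0008 + 0.0391 + 0.0036 + 0.0150 = 0.1240
Σp_1ᵢ² = 0.04² + 0.02² + 0.03² + 0.37² + 0.23² + 0.02² + 0.17² + 0.02² + 0.10² = 0.0016 + 0.0004 + 0.0009 + 0.1369 + 0.0529 + 0.0004 + 0.0289 + 0.0004 + 0.0100 = 0.2324
Σp_2ᵢ² = 0.10² + 0.09² + 0.02² + 0.11² + 0.08² + 0.04² + 0.23² + 0.18² + 0.15² = 0.0100 + 0.0081 + 0.0004 + 0.0121 + 0.0064 + 0.0016 + 0.0529 + 0.0324 + 0.0225 = 0.1464
O = 0.1240 / √(0.2324 × 0.1464) = 0.1240 / 0.18445 = 0.6723

0.67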